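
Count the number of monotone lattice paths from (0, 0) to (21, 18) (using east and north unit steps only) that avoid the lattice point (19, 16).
Number of paths = 37999570290

Total paths from (0, 0) to (21, 18): C(39, 21) = 62359143990. Paths through (19, 16): (paths (0, 0) → (19, 16)) × (paths (19, 16) → (21, 18)) = C(35, 19) · C(4, 2) = 4059928950 · 6 = 24359573700. Avoidance count = 62359143990 − 24359573700 = 37999570290.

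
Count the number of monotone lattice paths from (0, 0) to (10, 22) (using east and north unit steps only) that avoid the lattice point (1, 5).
Number of paths = 45764940

Total paths from (0, 0) to (10, 22): C(32, 10) = 64512240. Paths through (1, 5): (paths (0, 0) → (1, 5)) × (paths (1, 5) → (10, 22)) = C(6, 1) · C(26, 9) = 6 · 3124550 = 18747300. Avoidance count = 64512240 − 18747300 = 45764940.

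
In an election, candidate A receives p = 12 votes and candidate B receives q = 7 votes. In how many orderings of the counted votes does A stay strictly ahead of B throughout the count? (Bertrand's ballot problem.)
Strict-lead orderings = 13260

Total orderings of the 19 votes with 12 for A: C(19, 12) = 50388. By the Bertrand ballot formula (Cycle Lemma / reflection principle), the number of orderings in which A is strictly ahead of B throughout is (p − q)/(p + q) · C(p + q, p) = (12 − 7)/(12 + 7) · 50388 = 13260.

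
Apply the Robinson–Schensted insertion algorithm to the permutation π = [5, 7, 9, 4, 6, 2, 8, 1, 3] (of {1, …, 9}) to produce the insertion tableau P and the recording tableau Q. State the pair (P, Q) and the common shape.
P = [1, 3, 8] / [2, 6, 9] / [4, 7] / [5];  Q = [1, 2, 3] / [4, 5, 7] / [6, 9] / [8];  common shape = (3, 3, 2, 1)

Row-insert the values π_1, π_2, … into P one at a time, bumping the leftmost entry strictly greater than the inserted value down to the next row. The recording tableau Q records, in position (i, j), the step at which that cell was added to P.
  Insert 5 (step 1): P = [5];  Q = [1]
  Insert 7 (step 2): P = [5, 7];  Q = [1, 2]
  Insert 9 (step 3): P = [5, 7, 9];  Q = [1, 2, 3]
  Insert 4 (step 4): P = [4, 7, 9] / [5];  Q = [1, 2, 3] / [4]
  Insert 6 (step 5): P = [4, 6, 9] / [5, 7];  Q = [1, 2, 3] / [4, 5]
  Insert 2 (step 6): P = [2, 6, 9] / [4, 7] / [5];  Q = [1, 2, 3] / [4, 5] / [6]
  Insert 8 (step 7): P = [2, 6, 8] / [4, 7, 9] / [5];  Q = [1, 2, 3] / [4, 5, 7] / [6]
  Insert 1 (step 8): P = [1, 6, 8] / [2, 7, 9] / [4] / [5];  Q = [1, 2, 3] / [4, 5, 7] / [6] / [8]
  Insert 3 (step 9): P = [1, 3, 8] / [2, 6, 9] / [4, 7] / [5];  Q = [1, 2, 3] / [4, 5, 7] / [6, 9] / [8]
Final shape: (3, 3, 2, 1).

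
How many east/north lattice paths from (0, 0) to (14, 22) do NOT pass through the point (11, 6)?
Number of paths = 3784304856

Total paths from (0, 0) to (14, 22): C(36, 14) = 3796297200. Paths through (11, 6): (paths (0, 0) → (11, 6)) × (paths (11, 6) → (14, 22)) = C(17, 11) · C(19, 3) = 12376 · 969 = 11992344. Avoidance count = 3796297200 − 11992344 = 3784304856.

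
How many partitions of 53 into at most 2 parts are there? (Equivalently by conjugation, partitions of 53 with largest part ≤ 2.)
p(53, parts ≤ 2) = 27

Use the recurrence p(n, m) = p(n, m−1) + p(n−m, m): either the largest part is < m (count p(n, m−1)) or the largest part is exactly m (remove one copy of m, count p(n−m, m)). With p(0, ·) = 1 this gives p(53, parts ≤ 2) = 27. (By conjugating Young diagrams, this also counts partitions of 53 into at most 2 parts.)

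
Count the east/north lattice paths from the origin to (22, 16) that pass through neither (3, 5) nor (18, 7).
Number of paths = 18842590570

Inclusion–exclusion. Total paths: C(38, 22) = 22239974430. Through P₁: C(8, 3)·C(30, 19) = 3059128800. Through P₂: C(25, 18)·C(13, 4) = 343700500. Since P₁ is strictly southwest of P₂, a monotone path through both must visit P₁ then P₂; paths through both = C(8, 3)·C(17, 15)·C(13, 4) = 5445440. Avoid both = 22239974430 − 3059128800 − 343700500 + 5445440 = 18842590570.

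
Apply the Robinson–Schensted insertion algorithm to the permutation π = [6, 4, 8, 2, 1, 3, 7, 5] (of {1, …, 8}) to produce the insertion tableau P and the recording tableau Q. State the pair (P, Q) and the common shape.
P = [1, 3, 5] / [2, 7] / [4, 8] / [6];  Q = [1, 3, 7] / [2, 6] / [4, 8] / [5];  common shape = (3, 2, 2, 1)

Row-insert the values π_1, π_2, … into P one at a time, bumping the leftmost entry strictly greater than the inserted value down to the next row. The recording tableau Q records, in position (i, j), the step at which that cell was added to P.
  Insert 6 (step 1): P = [6];  Q = [1]
  Insert 4 (step 2): P = [4] / [6];  Q = [1] / [2]
  Insert 8 (step 3): P = [4, 8] / [6];  Q = [1, 3] / [2]
  Insert 2 (step 4): P = [2, 8] / [4] / [6];  Q = [1, 3] / [2] / [4]
  Insert 1 (step 5): P = [1, 8] / [2] / [4] / [6];  Q = [1, 3] / [2] / [4] / [5]
  Insert 3 (step 6): P = [1, 3] / [2, 8] / [4] / [6];  Q = [1, 3] / [2, 6] / [4] / [5]
  Insert 7 (step 7): P = [1, 3, 7] / [2, 8] / [4] / [6];  Q = [1, 3, 7] / [2, 6] / [4] / [5]
  Insert 5 (step 8): P = [1, 3, 5] / [2, 7] / [4, 8] / [6];  Q = [1, 3, 7] / [2, 6] / [4, 8] / [5]
Final shape: (3, 2, 2, 1).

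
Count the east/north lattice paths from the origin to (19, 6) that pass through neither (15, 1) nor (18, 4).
Number of paths = 154099

Inclusion–exclusion. Total paths: C(25, 19) = 177100. Through P₁: C(16, 15)·C(9, 4) = 2016. Through P₂: C(22, 18)·C(3, 1) = 21945. Since P₁ is strictly southwest of P₂, a monotone path through both must visit P₁ then P₂; paths through both = C(16, 15)·C(6, 3)·C(3, 1) = 960. Avoid both = 177100 − 2016 − 21945 + 960 = 154099.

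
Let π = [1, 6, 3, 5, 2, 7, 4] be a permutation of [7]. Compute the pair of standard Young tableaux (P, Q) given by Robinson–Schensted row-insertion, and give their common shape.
P = [1, 2, 4, 7] / [3, 5] / [6];  Q = [1, 2, 4, 6] / [3, 7] / [5];  common shape = (4, 2, 1)

Row-insert the values π_1, π_2, … into P one at a time, bumping the leftmost entry strictly greater than the inserted value down to the next row. The recording tableau Q records, in position (i, j), the step at which that cell was added to P.
  Insert 1 (step 1): P = [1];  Q = [1]
  Insert 6 (step 2): P = [1, 6];  Q = [1, 2]
  Insert 3 (step 3): P = [1, 3] / [6];  Q = [1, 2] / [3]
  Insert 5 (step 4): P = [1, 3, 5] / [6];  Q = [1, 2, 4] / [3]
  Insert 2 (step 5): P = [1, 2, 5] / [3] / [6];  Q = [1, 2, 4] / [3] / [5]
  Insert 7 (step 6): P = [1, 2, 5, 7] / [3] / [6];  Q = [1, 2, 4, 6] / [3] / [5]
  Insert 4 (step 7): P = [1, 2, 4, 7] / [3, 5] / [6];  Q = [1, 2, 4, 6] / [3, 7] / [5]
Final shape: (4, 2, 1).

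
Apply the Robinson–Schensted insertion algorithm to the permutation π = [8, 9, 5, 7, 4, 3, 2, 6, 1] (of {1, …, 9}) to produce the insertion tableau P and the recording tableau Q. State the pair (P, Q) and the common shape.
P = [1, 6] / [2, 7] / [3, 9] / [4] / [5] / [8];  Q = [1, 2] / [3, 4] / [5, 8] / [6] / [7] / [9];  common shape = (2, 2, 2, 1, 1, 1)

Row-insert the values π_1, π_2, … into P one at a time, bumping the leftmost entry strictly greater than the inserted value down to the next row. The recording tableau Q records, in position (i, j), the step at which that cell was added to P.
  Insert 8 (step 1): P = [8];  Q = [1]
  Insert 9 (step 2): P = [8, 9];  Q = [1, 2]
  Insert 5 (step 3): P = [5, 9] / [8];  Q = [1, 2] / [3]
  Insert 7 (step 4): P = [5, 7] / [8, 9];  Q = [1, 2] / [3, 4]
  Insert 4 (step 5): P = [4, 7] / [5, 9] / [8];  Q = [1, 2] / [3, 4] / [5]
  Insert 3 (step 6): P = [3, 7] / [4, 9] / [5] / [8];  Q = [1, 2] / [3, 4] / [5] / [6]
  Insert 2 (step 7): P = [2, 7] / [3, 9] / [4] / [5] / [8];  Q = [1, 2] / [3, 4] / [5] / [6] / [7]
  Insert 6 (step 8): P = [2, 6] / [3, 7] / [4, 9] / [5] / [8];  Q = [1, 2] / [3, 4] / [5, 8] / [6] / [7]
  Insert 1 (step 9): P = [1, 6] / [2, 7] / [3, 9] / [4] / [5] / [8];  Q = [1, 2] / [3, 4] / [5, 8] / [6] / [7] / [9]
Final shape: (2, 2, 2, 1, 1, 1).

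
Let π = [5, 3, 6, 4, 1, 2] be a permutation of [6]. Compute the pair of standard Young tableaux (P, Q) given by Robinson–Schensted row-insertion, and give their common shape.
P = [1, 2] / [3, 4] / [5, 6];  Q = [1, 3] / [2, 4] / [5, 6];  common shape = (2, 2, 2)

Row-insert the values π_1, π_2, … into P one at a time, bumping the leftmost entry strictly greater than the inserted value down to the next row. The recording tableau Q records, in position (i, j), the step at which that cell was added to P.
  Insert 5 (step 1): P = [5];  Q = [1]
  Insert 3 (step 2): P = [3] / [5];  Q = [1] / [2]
  Insert 6 (step 3): P = [3, 6] / [5];  Q = [1, 3] / [2]
  Insert 4 (step 4): P = [3, 4] / [5, 6];  Q = [1, 3] / [2, 4]
  Insert 1 (step 5): P = [1, 4] / [3, 6] / [5];  Q = [1, 3] / [2, 4] / [5]
  Insert 2 (step 6): P = [1, 2] / [3, 4] / [5, 6];  Q = [1, 3] / [2, 4] / [5, 6]
Final shape: (2, 2, 2).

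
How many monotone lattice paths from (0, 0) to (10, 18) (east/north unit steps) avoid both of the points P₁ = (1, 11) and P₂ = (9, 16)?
Number of paths = 6903237

Inclusion–exclusion. Total paths: C(28, 10) = 13123110. Through P₁: C(12, 1)·C(16, 9) = 137280. Through P₂: C(25, 9)·C(3, 1) = 6128925. Since P₁ is strictly southwest of P₂, a monotone path through both must visit P₁ then P₂; paths through both = C(12, 1)·C(13, 8)·C(3, 1) = 46332. Avoid both = 13123110 − 137280 − 6128925 + 46332 = 6903237.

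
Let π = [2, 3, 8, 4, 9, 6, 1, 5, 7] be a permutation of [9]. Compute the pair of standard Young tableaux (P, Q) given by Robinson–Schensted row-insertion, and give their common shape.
P = [1, 3, 4, 5, 7] / [2, 6] / [8, 9];  Q = [1, 2, 3, 5, 9] / [4, 6] / [7, 8];  common shape = (5, 2, 2)

Row-insert the values π_1, π_2, … into P one at a time, bumping the leftmost entry strictly greater than the inserted value down to the next row. The recording tableau Q records, in position (i, j), the step at which that cell was added to P.
  Insert 2 (step 1): P = [2];  Q = [1]
  Insert 3 (step 2): P = [2, 3];  Q = [1, 2]
  Insert 8 (step 3): P = [2, 3, 8];  Q = [1, 2, 3]
  Insert 4 (step 4): P = [2, 3, 4] / [8];  Q = [1, 2, 3] / [4]
  Insert 9 (step 5): P = [2, 3, 4, 9] / [8];  Q = [1, 2, 3, 5] / [4]
  Insert 6 (step 6): P = [2, 3, 4, 6] / [8, 9];  Q = [1, 2, 3, 5] / [4, 6]
  Insert 1 (step 7): P = [1, 3, 4, 6] / [2, 9] / [8];  Q = [1, 2, 3, 5] / [4, 6] / [7]
  Insert 5 (step 8): P = [1, 3, 4, 5] / [2, 6] / [8, 9];  Q = [1, 2, 3, 5] / [4, 6] / [7, 8]
  Insert 7 (step 9): P = [1, 3, 4, 5, 7] / [2, 6] / [8, 9];  Q = [1, 2, 3, 5, 9] / [4, 6] / [7, 8]
Final shape: (5, 2, 2).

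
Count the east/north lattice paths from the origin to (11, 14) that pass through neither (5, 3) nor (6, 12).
Number of paths = 3386260

Inclusion–exclusion. Total paths: C(25, 11) = 4457400. Through P₁: C(8, 5)·C(17, 6) = 693056. Through P₂: C(18, 6)·C(7, 5) = 389844. Since P₁ is strictly southwest of P₂, a monotone path through both must visit P₁ then P₂; paths through both = C(8, 5)·C(10, 1)·C(7, 5) = 11760. Avoid both = 4457400 − 693056 − 389844 + 11760 = 3386260.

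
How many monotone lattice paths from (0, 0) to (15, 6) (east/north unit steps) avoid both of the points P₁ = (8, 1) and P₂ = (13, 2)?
Number of paths = 46371

Inclusion–exclusion. Total paths: C(21, 15) = 54264. Through P₁: C(9, 8)·C(12, 7) = 7128. Through P₂: C(15, 13)·C(6, 2) = 1575. Since P₁ is strictly southwest of P₂, a monotone path through both must visit P₁ then P₂; paths through both = C(9, 8)·C(6, 5)·C(6, 2) = 810. Avoid both = 54264 − 7128 − 1575 + 810 = 46371.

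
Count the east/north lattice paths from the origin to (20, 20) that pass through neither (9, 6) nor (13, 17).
Number of paths = 101985878820

Inclusion–exclusion. Total paths: C(40, 20) = 137846528820. Through P₁: C(15, 9)·C(25, 11) = 22309287000. Through P₂: C(30, 13)·C(10, 7) = 14371182000. Since P₁ is strictly southwest of P₂, a monotone path through both must visit P₁ then P₂; paths through both = C(15, 9)·C(15, 4)·C(10, 7) = 819819000. Avoid both = 137846528820 − 22309287000 − 14371182000 + 819819000 = 101985878820.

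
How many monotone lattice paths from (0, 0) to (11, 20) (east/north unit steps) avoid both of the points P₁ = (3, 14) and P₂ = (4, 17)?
Number of paths = 82238475

Inclusion–exclusion. Total paths: C(31, 11) = 84672315. Through P₁: C(17, 3)·C(14, 8) = 2042040. Through P₂: C(21, 4)·C(10, 7) = 718200. Since P₁ is strictly southwest of P₂, a monotone path through both must visit P₁ then P₂; paths through both = C(17, 3)·C(4, 1)·C(10, 7) = 326400. Avoid both = 84672315 − 2042040 − 718200 + 326400 = 82238475.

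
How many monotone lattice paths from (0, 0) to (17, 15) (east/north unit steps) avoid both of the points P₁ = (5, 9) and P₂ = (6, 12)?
Number of paths = 524715208

Inclusion–exclusion. Total paths: C(32, 17) = 565722720. Through P₁: C(14, 5)·C(18, 12) = 37165128. Through P₂: C(18, 6)·C(14, 11) = 6757296. Since P₁ is strictly southwest of P₂, a monotone path through both must visit P₁ then P₂; paths through both = C(14, 5)·C(4, 1)·C(14, 11) = 2914912. Avoid both = 565722720 − 37165128 − 6757296 + 2914912 = 524715208.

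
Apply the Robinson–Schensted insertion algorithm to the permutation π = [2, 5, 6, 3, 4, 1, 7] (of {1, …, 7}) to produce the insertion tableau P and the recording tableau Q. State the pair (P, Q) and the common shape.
P = [1, 3, 4, 7] / [2, 6] / [5];  Q = [1, 2, 3, 7] / [4, 5] / [6];  common shape = (4, 2, 1)

Row-insert the values π_1, π_2, … into P one at a time, bumping the leftmost entry strictly greater than the inserted value down to the next row. The recording tableau Q records, in position (i, j), the step at which that cell was added to P.
  Insert 2 (step 1): P = [2];  Q = [1]
  Insert 5 (step 2): P = [2, 5];  Q = [1, 2]
  Insert 6 (step 3): P = [2, 5, 6];  Q = [1, 2, 3]
  Insert 3 (step 4): P = [2, 3, 6] / [5];  Q = [1, 2, 3] / [4]
  Insert 4 (step 5): P = [2, 3, 4] / [5, 6];  Q = [1, 2, 3] / [4, 5]
  Insert 1 (step 6): P = [1, 3, 4] / [2, 6] / [5];  Q = [1, 2, 3] / [4, 5] / [6]
  Insert 7 (step 7): P = [1, 3, 4, 7] / [2, 6] / [5];  Q = [1, 2, 3, 7] / [4, 5] / [6]
Final shape: (4, 2, 1).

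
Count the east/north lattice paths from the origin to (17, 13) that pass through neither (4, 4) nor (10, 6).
Number of paths = 64183714

Inclusion–exclusion. Total paths: C(30, 17) = 119759850. Through P₁: C(8, 4)·C(22, 13) = 34819400. Through P₂: C(16, 10)·C(14, 7) = 27483456. Since P₁ is strictly southwest of P₂, a monotone path through both must visit P₁ then P₂; paths through both = C(8, 4)·C(8, 6)·C(14, 7) = 6726720. Avoid both = 119759850 − 34819400 − 27483456 + 6726720 = 64183714.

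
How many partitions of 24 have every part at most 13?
p(24, parts ≤ 13) = 1436

Use the recurrence p(n, m) = p(n, m−1) + p(n−m, m): either the largest part is < m (count p(n, m−1)) or the largest part is exactly m (remove one copy of m, count p(n−m, m)). With p(0, ·) = 1 this gives p(24, parts ≤ 13) = 1436. (By conjugating Young diagrams, this also counts partitions of 24 into at most 13 parts.)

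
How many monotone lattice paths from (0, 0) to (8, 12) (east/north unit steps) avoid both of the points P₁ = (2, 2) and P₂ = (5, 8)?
Number of paths = 50517

Inclusion–exclusion. Total paths: C(20, 8) = 125970. Through P₁: C(4, 2)·C(16, 6) = 48048. Through P₂: C(13, 5)·C(7, 3) = 45045. Since P₁ is strictly southwest of P₂, a monotone path through both must visit P₁ then P₂; paths through both = C(4, 2)·C(9, 3)·C(7, 3) = 17640. Avoid both = 125970 − 48048 − 45045 + 17640 = 50517.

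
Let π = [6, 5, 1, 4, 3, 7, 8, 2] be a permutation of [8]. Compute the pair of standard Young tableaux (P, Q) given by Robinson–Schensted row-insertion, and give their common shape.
P = [1, 2, 7, 8] / [3] / [4] / [5] / [6];  Q = [1, 4, 6, 7] / [2] / [3] / [5] / [8];  common shape = (4, 1, 1, 1, 1)

Row-insert the values π_1, π_2, … into P one at a time, bumping the leftmost entry strictly greater than the inserted value down to the next row. The recording tableau Q records, in position (i, j), the step at which that cell was added to P.
  Insert 6 (step 1): P = [6];  Q = [1]
  Insert 5 (step 2): P = [5] / [6];  Q = [1] / [2]
  Insert 1 (step 3): P = [1] / [5] / [6];  Q = [1] / [2] / [3]
  Insert 4 (step 4): P = [1, 4] / [5] / [6];  Q = [1, 4] / [2] / [3]
  Insert 3 (step 5): P = [1, 3] / [4] / [5] / [6];  Q = [1, 4] / [2] / [3] / [5]
  Insert 7 (step 6): P = [1, 3, 7] / [4] / [5] / [6];  Q = [1, 4, 6] / [2] / [3] / [5]
  Insert 8 (step 7): P = [1, 3, 7, 8] / [4] / [5] / [6];  Q = [1, 4, 6, 7] / [2] / [3] / [5]
  Insert 2 (step 8): P = [1, 2, 7, 8] / [3] / [4] / [5] / [6];  Q = [1, 4, 6, 7] / [2] / [3] / [5] / [8]
Final shape: (4, 1, 1, 1, 1).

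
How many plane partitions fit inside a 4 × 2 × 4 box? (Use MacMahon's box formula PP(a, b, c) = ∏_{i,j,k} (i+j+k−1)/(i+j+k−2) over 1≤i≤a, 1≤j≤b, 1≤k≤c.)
PP(4, 2, 4) = 1764

Evaluate the triple product over i = 1..4, j = 1..2, k = 1..4. The factors are (2/1) · (3/2) · (4/3) · (5/4) · (3/2) · (4/3) · (5/4) · (6/5) · … (32 factors total). The numerators and denominators telescope so the product is an integer; carrying out the multiplication exactly gives PP(4, 2, 4) = 1764.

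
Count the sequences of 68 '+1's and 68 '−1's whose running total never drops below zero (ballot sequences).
C_68 = 86218923998960285726185640663701108500

These ballot sequences are counted by the Catalan number C_n = (1/(n + 1)) · C(2n, n). For n = 68: C_68 = (1/69) · C(136, 68) = 5949105755928259715106809205795376486500/69 = 86218923998960285726185640663701108500.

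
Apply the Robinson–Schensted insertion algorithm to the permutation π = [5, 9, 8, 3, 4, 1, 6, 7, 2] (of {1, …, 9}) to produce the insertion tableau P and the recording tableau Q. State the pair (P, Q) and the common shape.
P = [1, 2, 6, 7] / [3, 4] / [5, 8] / [9];  Q = [1, 2, 7, 8] / [3, 5] / [4, 9] / [6];  common shape = (4, 2, 2, 1)

Row-insert the values π_1, π_2, … into P one at a time, bumping the leftmost entry strictly greater than the inserted value down to the next row. The recording tableau Q records, in position (i, j), the step at which that cell was added to P.
  Insert 5 (step 1): P = [5];  Q = [1]
  Insert 9 (step 2): P = [5, 9];  Q = [1, 2]
  Insert 8 (step 3): P = [5, 8] / [9];  Q = [1, 2] / [3]
  Insert 3 (step 4): P = [3, 8] / [5] / [9];  Q = [1, 2] / [3] / [4]
  Insert 4 (step 5): P = [3, 4] / [5, 8] / [9];  Q = [1, 2] / [3, 5] / [4]
  Insert 1 (step 6): P = [1, 4] / [3, 8] / [5] / [9];  Q = [1, 2] / [3, 5] / [4] / [6]
  Insert 6 (step 7): P = [1, 4, 6] / [3, 8] / [5] / [9];  Q = [1, 2, 7] / [3, 5] / [4] / [6]
  Insert 7 (step 8): P = [1, 4, 6, 7] / [3, 8] / [5] / [9];  Q = [1, 2, 7, 8] / [3, 5] / [4] / [6]
  Insert 2 (step 9): P = [1, 2, 6, 7] / [3, 4] / [5, 8] / [9];  Q = [1, 2, 7, 8] / [3, 5] / [4, 9] / [6]
Final shape: (4, 2, 2, 1).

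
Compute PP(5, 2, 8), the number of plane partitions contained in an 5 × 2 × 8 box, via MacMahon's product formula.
PP(5, 2, 8) = 429429

Evaluate the triple product over i = 1..5, j = 1..2, k = 1..8. The factors are (2/1) · (3/2) · (4/3) · (5/4) · (6/5) · (7/6) · (8/7) · (9/8) · … (80 factors total). The numerators and denominators telescope so the product is an integer; carrying out the multiplication exactly gives PP(5, 2, 8) = 429429.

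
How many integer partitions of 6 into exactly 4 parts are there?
p(6, 4 parts) = 2

Partitions of n into exactly k parts ↔ partitions of n − k into at most k parts (subtract 1 from each part). For n = 6, k = 4, the partitions are: 3+1+1+1, 2+2+1+1. Count = 2.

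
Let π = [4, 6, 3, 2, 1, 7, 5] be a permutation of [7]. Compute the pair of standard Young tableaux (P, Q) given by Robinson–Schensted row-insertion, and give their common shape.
P = [1, 5, 7] / [2, 6] / [3] / [4];  Q = [1, 2, 6] / [3, 7] / [4] / [5];  common shape = (3, 2, 1, 1)

Row-insert the values π_1, π_2, … into P one at a time, bumping the leftmost entry strictly greater than the inserted value down to the next row. The recording tableau Q records, in position (i, j), the step at which that cell was added to P.
  Insert 4 (step 1): P = [4];  Q = [1]
  Insert 6 (step 2): P = [4, 6];  Q = [1, 2]
  Insert 3 (step 3): P = [3, 6] / [4];  Q = [1, 2] / [3]
  Insert 2 (step 4): P = [2, 6] / [3] / [4];  Q = [1, 2] / [3] / [4]
  Insert 1 (step 5): P = [1, 6] / [2] / [3] / [4];  Q = [1, 2] / [3] / [4] / [5]
  Insert 7 (step 6): P = [1, 6, 7] / [2] / [3] / [4];  Q = [1, 2, 6] / [3] / [4] / [5]
  Insert 5 (step 7): P = [1, 5, 7] / [2, 6] / [3] / [4];  Q = [1, 2, 6] / [3, 7] / [4] / [5]
Final shape: (3, 2, 1, 1).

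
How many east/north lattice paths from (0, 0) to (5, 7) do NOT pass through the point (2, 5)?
Number of paths = 582

Total paths from (0, 0) to (5, 7): C(12, 5) = 792. Paths through (2, 5): (paths (0, 0) → (2, 5)) × (paths (2, 5) → (5, 7)) = C(7, 2) · C(5, 3) = 21 · 10 = 210. Avoidance count = 792 − 210 = 582.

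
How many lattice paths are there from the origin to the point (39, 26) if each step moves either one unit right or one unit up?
Number of paths = 1002596421878664480

A monotone lattice path from (0, 0) to (39, 26) consists of 39 east steps and 26 north steps in some order, so it is determined by which 39 of the 65 steps are east. The count is C(65, 39) = 1002596421878664480.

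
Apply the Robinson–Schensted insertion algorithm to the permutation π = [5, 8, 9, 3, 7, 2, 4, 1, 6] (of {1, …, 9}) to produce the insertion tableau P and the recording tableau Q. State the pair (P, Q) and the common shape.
P = [1, 4, 6] / [2, 7, 9] / [3, 8] / [5];  Q = [1, 2, 3] / [4, 5, 9] / [6, 7] / [8];  common shape = (3, 3, 2, 1)

Row-insert the values π_1, π_2, … into P one at a time, bumping the leftmost entry strictly greater than the inserted value down to the next row. The recording tableau Q records, in position (i, j), the step at which that cell was added to P.
  Insert 5 (step 1): P = [5];  Q = [1]
  Insert 8 (step 2): P = [5, 8];  Q = [1, 2]
  Insert 9 (step 3): P = [5, 8, 9];  Q = [1, 2, 3]
  Insert 3 (step 4): P = [3, 8, 9] / [5];  Q = [1, 2, 3] / [4]
  Insert 7 (step 5): P = [3, 7, 9] / [5, 8];  Q = [1, 2, 3] / [4, 5]
  Insert 2 (step 6): P = [2, 7, 9] / [3, 8] / [5];  Q = [1, 2, 3] / [4, 5] / [6]
  Insert 4 (step 7): P = [2, 4, 9] / [3, 7] / [5, 8];  Q = [1, 2, 3] / [4, 5] / [6, 7]
  Insert 1 (step 8): P = [1, 4, 9] / [2, 7] / [3, 8] / [5];  Q = [1, 2, 3] / [4, 5] / [6, 7] / [8]
  Insert 6 (step 9): P = [1, 4, 6] / [2, 7, 9] / [3, 8] / [5];  Q = [1, 2, 3] / [4, 5, 9] / [6, 7] / [8]
Final shape: (3, 3, 2, 1).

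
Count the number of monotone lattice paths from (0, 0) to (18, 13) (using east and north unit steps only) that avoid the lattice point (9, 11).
Number of paths = 197015275

Total paths from (0, 0) to (18, 13): C(31, 18) = 206253075. Paths through (9, 11): (paths (0, 0) → (9, 11)) × (paths (9, 11) → (18, 13)) = C(20, 9) · C(11, 9) = 167960 · 55 = 9237800. Avoidance count = 206253075 − 9237800 = 197015275.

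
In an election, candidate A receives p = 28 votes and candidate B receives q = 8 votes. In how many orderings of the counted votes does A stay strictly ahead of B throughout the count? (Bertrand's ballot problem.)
Strict-lead orderings = 16811300

Total orderings of the 36 votes with 28 for A: C(36, 28) = 30260340. By the Bertrand ballot formula (Cycle Lemma / reflection principle), the number of orderings in which A is strictly ahead of B throughout is (p − q)/(p + q) · C(p + q, p) = (28 − 8)/(28 + 8) · 30260340 = 16811300.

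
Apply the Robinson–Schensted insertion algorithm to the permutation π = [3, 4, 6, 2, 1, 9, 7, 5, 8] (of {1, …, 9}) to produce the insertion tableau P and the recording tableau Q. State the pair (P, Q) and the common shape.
P = [1, 4, 5, 7, 8] / [2, 6] / [3, 9];  Q = [1, 2, 3, 6, 9] / [4, 7] / [5, 8];  common shape = (5, 2, 2)

Row-insert the values π_1, π_2, … into P one at a time, bumping the leftmost entry strictly greater than the inserted value down to the next row. The recording tableau Q records, in position (i, j), the step at which that cell was added to P.
  Insert 3 (step 1): P = [3];  Q = [1]
  Insert 4 (step 2): P = [3, 4];  Q = [1, 2]
  Insert 6 (step 3): P = [3, 4, 6];  Q = [1, 2, 3]
  Insert 2 (step 4): P = [2, 4, 6] / [3];  Q = [1, 2, 3] / [4]
  Insert 1 (step 5): P = [1, 4, 6] / [2] / [3];  Q = [1, 2, 3] / [4] / [5]
  Insert 9 (step 6): P = [1, 4, 6, 9] / [2] / [3];  Q = [1, 2, 3, 6] / [4] / [5]
  Insert 7 (step 7): P = [1, 4, 6, 7] / [2, 9] / [3];  Q = [1, 2, 3, 6] / [4, 7] / [5]
  Insert 5 (step 8): P = [1, 4, 5, 7] / [2, 6] / [3, 9];  Q = [1, 2, 3, 6] / [4, 7] / [5, 8]
  Insert 8 (step 9): P = [1, 4, 5, 7, 8] / [2, 6] / [3, 9];  Q = [1, 2, 3, 6, 9] / [4, 7] / [5, 8]
Final shape: (5, 2, 2).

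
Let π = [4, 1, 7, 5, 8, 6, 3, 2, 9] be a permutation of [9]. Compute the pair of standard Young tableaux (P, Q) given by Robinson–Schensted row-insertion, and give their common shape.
P = [1, 2, 6, 9] / [3, 5, 8] / [4] / [7];  Q = [1, 3, 5, 9] / [2, 4, 6] / [7] / [8];  common shape = (4, 3, 1, 1)

Row-insert the values π_1, π_2, … into P one at a time, bumping the leftmost entry strictly greater than the inserted value down to the next row. The recording tableau Q records, in position (i, j), the step at which that cell was added to P.
  Insert 4 (step 1): P = [4];  Q = [1]
  Insert 1 (step 2): P = [1] / [4];  Q = [1] / [2]
  Insert 7 (step 3): P = [1, 7] / [4];  Q = [1, 3] / [2]
  Insert 5 (step 4): P = [1, 5] / [4, 7];  Q = [1, 3] / [2, 4]
  Insert 8 (step 5): P = [1, 5, 8] / [4, 7];  Q = [1, 3, 5] / [2, 4]
  Insert 6 (step 6): P = [1, 5, 6] / [4, 7, 8];  Q = [1, 3, 5] / [2, 4, 6]
  Insert 3 (step 7): P = [1, 3, 6] / [4, 5, 8] / [7];  Q = [1, 3, 5] / [2, 4, 6] / [7]
  Insert 2 (step 8): P = [1, 2, 6] / [3, 5, 8] / [4] / [7];  Q = [1, 3, 5] / [2, 4, 6] / [7] / [8]
  Insert 9 (step 9): P = [1, 2, 6, 9] / [3, 5, 8] / [4] / [7];  Q = [1, 3, 5, 9] / [2, 4, 6] / [7] / [8]
Final shape: (4, 3, 1, 1).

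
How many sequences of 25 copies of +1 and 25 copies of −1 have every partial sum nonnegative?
C_25 = 4861946401452

These ballot sequences are counted by the Catalan number C_n = (1/(n + 1)) · C(2n, n). For n = 25: C_25 = (1/26) · C(50, 25) = 126410606437752/26 = 4861946401452.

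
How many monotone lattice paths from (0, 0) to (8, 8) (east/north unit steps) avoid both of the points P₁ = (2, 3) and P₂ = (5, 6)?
Number of paths = 5630

Inclusion–exclusion. Total paths: C(16, 8) = 12870. Through P₁: C(5, 2)·C(11, 6) = 4620. Through P₂: C(11, 5)·C(5, 3) = 4620. Since P₁ is strictly southwest of P₂, a monotone path through both must visit P₁ then P₂; paths through both = C(5, 2)·C(6, 3)·C(5, 3) = 2000. Avoid both = 12870 − 4620 − 4620 + 2000 = 5630.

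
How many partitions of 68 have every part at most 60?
p(68, parts ≤ 60) = 3087690

Use the recurrence p(n, m) = p(n, m−1) + p(n−m, m): either the largest part is < m (count p(n, m−1)) or the largest part is exactly m (remove one copy of m, count p(n−m, m)). With p(0, ·) = 1 this gives p(68, parts ≤ 60) = 3087690. (By conjugating Young diagrams, this also counts partitions of 68 into at most 60 parts.)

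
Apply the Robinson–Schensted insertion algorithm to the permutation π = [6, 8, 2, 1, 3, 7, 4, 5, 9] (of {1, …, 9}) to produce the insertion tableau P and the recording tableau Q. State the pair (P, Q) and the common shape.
P = [1, 3, 4, 5, 9] / [2, 7] / [6, 8];  Q = [1, 2, 6, 8, 9] / [3, 5] / [4, 7];  common shape = (5, 2, 2)

Row-insert the values π_1, π_2, … into P one at a time, bumping the leftmost entry strictly greater than the inserted value down to the next row. The recording tableau Q records, in position (i, j), the step at which that cell was added to P.
  Insert 6 (step 1): P = [6];  Q = [1]
  Insert 8 (step 2): P = [6, 8];  Q = [1, 2]
  Insert 2 (step 3): P = [2, 8] / [6];  Q = [1, 2] / [3]
  Insert 1 (step 4): P = [1, 8] / [2] / [6];  Q = [1, 2] / [3] / [4]
  Insert 3 (step 5): P = [1, 3] / [2, 8] / [6];  Q = [1, 2] / [3, 5] / [4]
  Insert 7 (step 6): P = [1, 3, 7] / [2, 8] / [6];  Q = [1, 2, 6] / [3, 5] / [4]
  Insert 4 (step 7): P = [1, 3, 4] / [2, 7] / [6, 8];  Q = [1, 2, 6] / [3, 5] / [4, 7]
  Insert 5 (step 8): P = [1, 3, 4, 5] / [2, 7] / [6, 8];  Q = [1, 2, 6, 8] / [3, 5] / [4, 7]
  Insert 9 (step 9): P = [1, 3, 4, 5, 9] / [2, 7] / [6, 8];  Q = [1, 2, 6, 8, 9] / [3, 5] / [4, 7]
Final shape: (5, 2, 2).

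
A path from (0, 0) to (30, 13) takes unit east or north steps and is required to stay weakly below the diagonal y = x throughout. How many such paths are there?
Number of paths = 21238169904

By the reflection principle (André's argument), the number of monotone paths to (30, 13) with n ≤ m that never go above y = x is C(43, 30) − C(43, 31) = 36576848168 − 15338678264 = 21238169904.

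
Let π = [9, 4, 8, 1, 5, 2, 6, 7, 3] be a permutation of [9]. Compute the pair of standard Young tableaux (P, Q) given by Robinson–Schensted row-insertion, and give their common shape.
P = [1, 2, 3, 7] / [4, 5, 6] / [8] / [9];  Q = [1, 3, 7, 8] / [2, 5, 9] / [4] / [6];  common shape = (4, 3, 1, 1)

Row-insert the values π_1, π_2, … into P one at a time, bumping the leftmost entry strictly greater than the inserted value down to the next row. The recording tableau Q records, in position (i, j), the step at which that cell was added to P.
  Insert 9 (step 1): P = [9];  Q = [1]
  Insert 4 (step 2): P = [4] / [9];  Q = [1] / [2]
  Insert 8 (step 3): P = [4, 8] / [9];  Q = [1, 3] / [2]
  Insert 1 (step 4): P = [1, 8] / [4] / [9];  Q = [1, 3] / [2] / [4]
  Insert 5 (step 5): P = [1, 5] / [4, 8] / [9];  Q = [1, 3] / [2, 5] / [4]
  Insert 2 (step 6): P = [1, 2] / [4, 5] / [8] / [9];  Q = [1, 3] / [2, 5] / [4] / [6]
  Insert 6 (step 7): P = [1, 2, 6] / [4, 5] / [8] / [9];  Q = [1, 3, 7] / [2, 5] / [4] / [6]
  Insert 7 (step 8): P = [1, 2, 6, 7] / [4, 5] / [8] / [9];  Q = [1, 3, 7, 8] / [2, 5] / [4] / [6]
  Insert 3 (step 9): P = [1, 2, 3, 7] / [4, 5, 6] / [8] / [9];  Q = [1, 3, 7, 8] / [2, 5, 9] / [4] / [6]
Final shape: (4, 3, 1, 1).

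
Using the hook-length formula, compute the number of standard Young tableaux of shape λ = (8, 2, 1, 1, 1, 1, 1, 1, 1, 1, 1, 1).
# SYT of shape (8, 2, 1, 1, 1, 1, 1, 1, 1, 1, 1, 1) = 510510

Hook-length formula: f^λ = n! / Π hook(c), product over all cells c of the Young diagram. For λ = (8, 2, 1, 1, 1, 1, 1, 1, 1, 1, 1, 1), n = 20 boxes. Hook lengths by row (left-to-right, top-to-bottom): [19, 8, 6, 5, 4, 3, 2, 1]; [12, 1]; [10]; [9]; [8]; [7]; [6]; [5]; [4]; [3]; [2]; [1]. Product of hooks = 4765630464000. So f^λ = 20! / 4765630464000 = 2432902008176640000 / 4765630464000 = 510510.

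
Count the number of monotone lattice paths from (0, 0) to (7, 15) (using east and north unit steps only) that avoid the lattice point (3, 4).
Number of paths = 122769

Total paths from (0, 0) to (7, 15): C(22, 7) = 170544. Paths through (3, 4): (paths (0, 0) → (3, 4)) × (paths (3, 4) → (7, 15)) = C(7, 3) · C(15, 4) = 35 · 1365 = 47775. Avoidance count = 170544 − 47775 = 122769.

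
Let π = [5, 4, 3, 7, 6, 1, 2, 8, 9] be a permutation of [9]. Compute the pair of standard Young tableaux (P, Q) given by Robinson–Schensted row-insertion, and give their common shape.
P = [1, 2, 8, 9] / [3, 6] / [4, 7] / [5];  Q = [1, 4, 8, 9] / [2, 5] / [3, 7] / [6];  common shape = (4, 2, 2, 1)

Row-insert the values π_1, π_2, … into P one at a time, bumping the leftmost entry strictly greater than the inserted value down to the next row. The recording tableau Q records, in position (i, j), the step at which that cell was added to P.
  Insert 5 (step 1): P = [5];  Q = [1]
  Insert 4 (step 2): P = [4] / [5];  Q = [1] / [2]
  Insert 3 (step 3): P = [3] / [4] / [5];  Q = [1] / [2] / [3]
  Insert 7 (step 4): P = [3, 7] / [4] / [5];  Q = [1, 4] / [2] / [3]
  Insert 6 (step 5): P = [3, 6] / [4, 7] / [5];  Q = [1, 4] / [2, 5] / [3]
  Insert 1 (step 6): P = [1, 6] / [3, 7] / [4] / [5];  Q = [1, 4] / [2, 5] / [3] / [6]
  Insert 2 (step 7): P = [1, 2] / [3, 6] / [4, 7] / [5];  Q = [1, 4] / [2, 5] / [3, 7] / [6]
  Insert 8 (step 8): P = [1, 2, 8] / [3, 6] / [4, 7] / [5];  Q = [1, 4, 8] / [2, 5] / [3, 7] / [6]
  Insert 9 (step 9): P = [1, 2, 8, 9] / [3, 6] / [4, 7] / [5];  Q = [1, 4, 8, 9] / [2, 5] / [3, 7] / [6]
Final shape: (4, 2, 2, 1).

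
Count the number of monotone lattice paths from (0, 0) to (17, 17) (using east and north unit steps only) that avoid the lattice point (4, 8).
Number of paths = 2087383320

Total paths from (0, 0) to (17, 17): C(34, 17) = 2333606220. Paths through (4, 8): (paths (0, 0) → (4, 8)) × (paths (4, 8) → (17, 17)) = C(12, 4) · C(22, 13) = 495 · 497420 = 246222900. Avoidance count = 2333606220 − 246222900 = 2087383320.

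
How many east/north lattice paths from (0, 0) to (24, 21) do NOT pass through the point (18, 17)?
Number of paths = 2820766543650

Total paths from (0, 0) to (24, 21): C(45, 24) = 3773655750150. Paths through (18, 17): (paths (0, 0) → (18, 17)) × (paths (18, 17) → (24, 21)) = C(35, 18) · C(10, 6) = 4537567650 · 210 = 952889206500. Avoidance count = 3773655750150 − 952889206500 = 2820766543650.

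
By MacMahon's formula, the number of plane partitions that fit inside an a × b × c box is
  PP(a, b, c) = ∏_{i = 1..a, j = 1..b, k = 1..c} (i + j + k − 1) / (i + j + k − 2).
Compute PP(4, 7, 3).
PP(4, 7, 3) = 1557270

Evaluate the triple product over i = 1..4, j = 1..7, k = 1..3. The factors are (2/1) · (3/2) · (4/3) · (3/2) · (4/3) · (5/4) · (4/3) · (5/4) · … (84 factors total). The numerators and denominators telescope so the product is an integer; carrying out the multiplication exactly gives PP(4, 7, 3) = 1557270.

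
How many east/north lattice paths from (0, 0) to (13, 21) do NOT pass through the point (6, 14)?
Number of paths = 794959440

Total paths from (0, 0) to (13, 21): C(34, 13) = 927983760. Paths through (6, 14): (paths (0, 0) → (6, 14)) × (paths (6, 14) → (13, 21)) = C(20, 6) · C(14, 7) = 38760 · 3432 = 133024320. Avoidance count = 927983760 − 133024320 = 794959440.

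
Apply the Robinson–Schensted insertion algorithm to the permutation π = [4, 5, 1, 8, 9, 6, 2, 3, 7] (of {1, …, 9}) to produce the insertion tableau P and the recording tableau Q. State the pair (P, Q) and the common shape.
P = [1, 2, 3, 7] / [4, 5, 6, 9] / [8];  Q = [1, 2, 4, 5] / [3, 6, 8, 9] / [7];  common shape = (4, 4, 1)

Row-insert the values π_1, π_2, … into P one at a time, bumping the leftmost entry strictly greater than the inserted value down to the next row. The recording tableau Q records, in position (i, j), the step at which that cell was added to P.
  Insert 4 (step 1): P = [4];  Q = [1]
  Insert 5 (step 2): P = [4, 5];  Q = [1, 2]
  Insert 1 (step 3): P = [1, 5] / [4];  Q = [1, 2] / [3]
  Insert 8 (step 4): P = [1, 5, 8] / [4];  Q = [1, 2, 4] / [3]
  Insert 9 (step 5): P = [1, 5, 8, 9] / [4];  Q = [1, 2, 4, 5] / [3]
  Insert 6 (step 6): P = [1, 5, 6, 9] / [4, 8];  Q = [1, 2, 4, 5] / [3, 6]
  Insert 2 (step 7): P = [1, 2, 6, 9] / [4, 5] / [8];  Q = [1, 2, 4, 5] / [3, 6] / [7]
  Insert 3 (step 8): P = [1, 2, 3, 9] / [4, 5, 6] / [8];  Q = [1, 2, 4, 5] / [3, 6, 8] / [7]
  Insert 7 (step 9): P = [1, 2, 3, 7] / [4, 5, 6, 9] / [8];  Q = [1, 2, 4, 5] / [3, 6, 8, 9] / [7]
Final shape: (4, 4, 1).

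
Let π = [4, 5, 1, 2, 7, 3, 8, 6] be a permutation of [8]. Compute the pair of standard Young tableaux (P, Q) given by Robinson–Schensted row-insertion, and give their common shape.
P = [1, 2, 3, 6] / [4, 5, 7, 8];  Q = [1, 2, 5, 7] / [3, 4, 6, 8];  common shape = (4, 4)

Row-insert the values π_1, π_2, … into P one at a time, bumping the leftmost entry strictly greater than the inserted value down to the next row. The recording tableau Q records, in position (i, j), the step at which that cell was added to P.
  Insert 4 (step 1): P = [4];  Q = [1]
  Insert 5 (step 2): P = [4, 5];  Q = [1, 2]
  Insert 1 (step 3): P = [1, 5] / [4];  Q = [1, 2] / [3]
  Insert 2 (step 4): P = [1, 2] / [4, 5];  Q = [1, 2] / [3, 4]
  Insert 7 (step 5): P = [1, 2, 7] / [4, 5];  Q = [1, 2, 5] / [3, 4]
  Insert 3 (step 6): P = [1, 2, 3] / [4, 5, 7];  Q = [1, 2, 5] / [3, 4, 6]
  Insert 8 (step 7): P = [1, 2, 3, 8] / [4, 5, 7];  Q = [1, 2, 5, 7] / [3, 4, 6]
  Insert 6 (step 8): P = [1, 2, 3, 6] / [4, 5, 7, 8];  Q = [1, 2, 5, 7] / [3, 4, 6, 8]
Final shape: (4, 4).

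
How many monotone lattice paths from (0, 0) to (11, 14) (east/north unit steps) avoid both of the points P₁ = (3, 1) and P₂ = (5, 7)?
Number of paths = 2476560

Inclusion–exclusion. Total paths: C(25, 11) = 4457400. Through P₁: C(4, 3)·C(21, 8) = 813960. Through P₂: C(12, 5)·C(13, 6) = 1359072. Since P₁ is strictly southwest of P₂, a monotone path through both must visit P₁ then P₂; paths through both = C(4, 3)·C(8, 2)·C(13, 6) = 192192. Avoid both = 4457400 − 813960 − 1359072 + 192192 = 2476560.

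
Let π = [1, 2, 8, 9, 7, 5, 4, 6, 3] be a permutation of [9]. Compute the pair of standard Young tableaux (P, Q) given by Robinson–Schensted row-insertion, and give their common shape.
P = [1, 2, 3, 6] / [4, 9] / [5] / [7] / [8];  Q = [1, 2, 3, 4] / [5, 8] / [6] / [7] / [9];  common shape = (4, 2, 1, 1, 1)

Row-insert the values π_1, π_2, … into P one at a time, bumping the leftmost entry strictly greater than the inserted value down to the next row. The recording tableau Q records, in position (i, j), the step at which that cell was added to P.
  Insert 1 (step 1): P = [1];  Q = [1]
  Insert 2 (step 2): P = [1, 2];  Q = [1, 2]
  Insert 8 (step 3): P = [1, 2, 8];  Q = [1, 2, 3]
  Insert 9 (step 4): P = [1, 2, 8, 9];  Q = [1, 2, 3, 4]
  Insert 7 (step 5): P = [1, 2, 7, 9] / [8];  Q = [1, 2, 3, 4] / [5]
  Insert 5 (step 6): P = [1, 2, 5, 9] / [7] / [8];  Q = [1, 2, 3, 4] / [5] / [6]
  Insert 4 (step 7): P = [1, 2, 4, 9] / [5] / [7] / [8];  Q = [1, 2, 3, 4] / [5] / [6] / [7]
  Insert 6 (step 8): P = [1, 2, 4, 6] / [5, 9] / [7] / [8];  Q = [1, 2, 3, 4] / [5, 8] / [6] / [7]
  Insert 3 (step 9): P = [1, 2, 3, 6] / [4, 9] / [5] / [7] / [8];  Q = [1, 2, 3, 4] / [5, 8] / [6] / [7] / [9]
Final shape: (4, 2, 1, 1, 1).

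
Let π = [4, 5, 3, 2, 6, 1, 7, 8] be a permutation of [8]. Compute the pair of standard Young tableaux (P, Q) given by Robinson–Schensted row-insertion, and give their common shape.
P = [1, 5, 6, 7, 8] / [2] / [3] / [4];  Q = [1, 2, 5, 7, 8] / [3] / [4] / [6];  common shape = (5, 1, 1, 1)

Row-insert the values π_1, π_2, … into P one at a time, bumping the leftmost entry strictly greater than the inserted value down to the next row. The recording tableau Q records, in position (i, j), the step at which that cell was added to P.
  Insert 4 (step 1): P = [4];  Q = [1]
  Insert 5 (step 2): P = [4, 5];  Q = [1, 2]
  Insert 3 (step 3): P = [3, 5] / [4];  Q = [1, 2] / [3]
  Insert 2 (step 4): P = [2, 5] / [3] / [4];  Q = [1, 2] / [3] / [4]
  Insert 6 (step 5): P = [2, 5, 6] / [3] / [4];  Q = [1, 2, 5] / [3] / [4]
  Insert 1 (step 6): P = [1, 5, 6] / [2] / [3] / [4];  Q = [1, 2, 5] / [3] / [4] / [6]
  Insert 7 (step 7): P = [1, 5, 6, 7] / [2] / [3] / [4];  Q = [1, 2, 5, 7] / [3] / [4] / [6]
  Insert 8 (step 8): P = [1, 5, 6, 7, 8] / [2] / [3] / [4];  Q = [1, 2, 5, 7, 8] / [3] / [4] / [6]
Final shape: (5, 1, 1, 1).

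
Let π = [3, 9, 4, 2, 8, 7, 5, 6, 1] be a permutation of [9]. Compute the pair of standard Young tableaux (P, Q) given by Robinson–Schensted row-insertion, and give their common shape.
P = [1, 4, 5, 6] / [2, 7] / [3] / [8] / [9];  Q = [1, 2, 5, 8] / [3, 6] / [4] / [7] / [9];  common shape = (4, 2, 1, 1, 1)

Row-insert the values π_1, π_2, … into P one at a time, bumping the leftmost entry strictly greater than the inserted value down to the next row. The recording tableau Q records, in position (i, j), the step at which that cell was added to P.
  Insert 3 (step 1): P = [3];  Q = [1]
  Insert 9 (step 2): P = [3, 9];  Q = [1, 2]
  Insert 4 (step 3): P = [3, 4] / [9];  Q = [1, 2] / [3]
  Insert 2 (step 4): P = [2, 4] / [3] / [9];  Q = [1, 2] / [3] / [4]
  Insert 8 (step 5): P = [2, 4, 8] / [3] / [9];  Q = [1, 2, 5] / [3] / [4]
  Insert 7 (step 6): P = [2, 4, 7] / [3, 8] / [9];  Q = [1, 2, 5] / [3, 6] / [4]
  Insert 5 (step 7): P = [2, 4, 5] / [3, 7] / [8] / [9];  Q = [1, 2, 5] / [3, 6] / [4] / [7]
  Insert 6 (step 8): P = [2, 4, 5, 6] / [3, 7] / [8] / [9];  Q = [1, 2, 5, 8] / [3, 6] / [4] / [7]
  Insert 1 (step 9): P = [1, 4, 5, 6] / [2, 7] / [3] / [8] / [9];  Q = [1, 2, 5, 8] / [3, 6] / [4] / [7] / [9]
Final shape: (4, 2, 1, 1, 1).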